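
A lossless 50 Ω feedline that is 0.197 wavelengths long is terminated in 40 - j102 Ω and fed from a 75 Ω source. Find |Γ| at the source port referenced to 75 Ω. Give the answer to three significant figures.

|Γ| ≈ 0.828

βl = 2π × 0.197 = 70.9°
tan(βl) = 2.89
Z_in = Z_0·(Z_L + jZ_0·tanβl)/(Z_0 + jZ_L·tanβl) = 7.07 + j3.8 Ω
Γ_s = (Z_in − Z_s)/(Z_in + Z_s) = (-67.9 + j3.8)/(82.1 + j3.8), |Γ_s| = 0.828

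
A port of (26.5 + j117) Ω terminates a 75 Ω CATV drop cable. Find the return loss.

Γ = (-48.5 + j117)/(101.5 + j117), |Γ| = 0.818
RL = −20·log₁₀|Γ| = −20·log₁₀(0.818)

RL ≈ 1.75 dB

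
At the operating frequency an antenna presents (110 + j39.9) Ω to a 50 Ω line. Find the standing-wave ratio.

Γ = (Z_L − Z_0)/(Z_L + Z_0) = (60 + j39.9)/(160 + j39.9)
|Γ| = 72.1/165 = 0.437
VSWR = (1 + |Γ|)/(1 − |Γ|) = 1.44/0.563

VSWR ≈ 2.55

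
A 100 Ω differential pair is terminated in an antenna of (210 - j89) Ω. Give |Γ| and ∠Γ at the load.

Γ ≈ 0.439 ∠ -23°

Γ = (Z_L − Z_0)/(Z_L + Z_0) = (110 − j89)/(310 − j89)
|Γ| = 141/323 = 0.439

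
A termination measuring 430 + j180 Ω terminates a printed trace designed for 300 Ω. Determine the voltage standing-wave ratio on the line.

Γ = (Z_L − Z_0)/(Z_L + Z_0) = (130 + j180)/(730 + j180)
|Γ| = 222/752 = 0.295
VSWR = (1 + |Γ|)/(1 − |Γ|) = 1.3/0.705

VSWR ≈ 1.84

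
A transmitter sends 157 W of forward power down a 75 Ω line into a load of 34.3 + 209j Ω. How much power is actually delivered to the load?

|Γ| = |(-40.7 + j209)/(109.3 + j209)| = 0.903
|Γ|² = 0.815
P_refl = |Γ|²·P_inc = 128 W, P_del = (1 − |Γ|²)·P_inc = 29 W

P_delivered ≈ 29 W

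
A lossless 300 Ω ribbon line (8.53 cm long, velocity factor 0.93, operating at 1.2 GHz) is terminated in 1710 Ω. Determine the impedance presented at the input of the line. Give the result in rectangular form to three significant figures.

Z_in ≈ 93.2 + j256 Ω

λ = v/f = 0.93·c / 1.2 GHz = 0.233 m
βl = 2π·l/λ = 2π × 0.367 = 132°
tan(βl) = tan(132°) = -1.11
Z_in = Z_0·(Z_L + jZ_0·tanβl)/(Z_0 + jZ_L·tanβl)
     = 300·(1710 − j332)/(300 − j1890)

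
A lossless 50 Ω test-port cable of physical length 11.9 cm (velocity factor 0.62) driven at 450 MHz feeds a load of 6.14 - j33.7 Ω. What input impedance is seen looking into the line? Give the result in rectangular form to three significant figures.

λ = v/f = 0.62·c / 450 MHz = 0.413 m
βl = 2π·l/λ = 2π × 0.288 = 104°
tan(βl) = tan(104°) = -4.12
Z_in = Z_0·(Z_L + jZ_0·tanβl)/(Z_0 + jZ_L·tanβl)
     = 50·(6.14 − j240)/(-88.8 − j25.3)

Z_in ≈ 32.3 + j126 Ω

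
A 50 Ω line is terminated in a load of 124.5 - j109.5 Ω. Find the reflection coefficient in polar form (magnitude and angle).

Γ = (Z_L − Z_0)/(Z_L + Z_0) = (74.5 − j109.5)/(174.5 − j109.5)
|Γ| = 132/206 = 0.643

Γ ≈ 0.643 ∠ -23.7°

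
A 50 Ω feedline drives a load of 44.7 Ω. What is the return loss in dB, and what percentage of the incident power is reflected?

RL ≈ 25 dB; 0.313% of incident power reflected

Γ = (44.7 − 50)/(44.7 + 50) = -0.056
RL = −20·log₁₀(0.056) = 25 dB
P_refl/P_inc = |Γ|² = 0.00313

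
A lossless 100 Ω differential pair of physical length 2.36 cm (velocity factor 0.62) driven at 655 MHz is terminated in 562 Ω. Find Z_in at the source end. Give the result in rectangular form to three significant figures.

λ = v/f = 0.62·c / 655 MHz = 0.284 m
βl = 2π·l/λ = 2π × 0.0831 = 29.9°
tan(βl) = tan(29.9°) = 0.575
Z_in = Z_0·(Z_L + jZ_0·tanβl)/(Z_0 + jZ_L·tanβl)
     = 100·(562 + j57.5)/(100 + j323)

Z_in ≈ 65.3 − j154 Ω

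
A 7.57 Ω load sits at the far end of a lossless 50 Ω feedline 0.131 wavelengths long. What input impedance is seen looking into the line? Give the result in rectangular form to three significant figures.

βl = 2π × 0.131 = 47.2°
tan(βl) = tan(47.2°) = 1.08
Z_in = Z_0·(Z_L + jZ_0·tanβl)/(Z_0 + jZ_L·tanβl)
     = 50·(7.57 + j53.9)/(50 + j8.16)

Z_in ≈ 15.9 + j51.3 Ω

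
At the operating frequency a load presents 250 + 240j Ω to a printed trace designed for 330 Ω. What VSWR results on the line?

Γ = (Z_L − Z_0)/(Z_L + Z_0) = (-80 + j240)/(580 + j240)
|Γ| = 253/628 = 0.403
VSWR = (1 + |Γ|)/(1 − |Γ|) = 1.4/0.597

VSWR ≈ 2.35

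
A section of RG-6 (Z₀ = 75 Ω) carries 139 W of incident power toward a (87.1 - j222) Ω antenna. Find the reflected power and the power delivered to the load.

P_reflected ≈ 90.9 W; P_delivered ≈ 48.1 W

|Γ| = |(12.1 − j222)/(162.1 − j222)| = 0.809
|Γ|² = 0.654
P_refl = |Γ|²·P_inc = 90.9 W, P_del = (1 − |Γ|²)·P_inc = 48.1 W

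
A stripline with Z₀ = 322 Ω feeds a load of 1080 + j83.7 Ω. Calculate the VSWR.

VSWR ≈ 3.38

Γ = (Z_L − Z_0)/(Z_L + Z_0) = (758 + j83.7)/(1402 + j83.7)
|Γ| = 763/1400 = 0.543
VSWR = (1 + |Γ|)/(1 − |Γ|) = 1.54/0.457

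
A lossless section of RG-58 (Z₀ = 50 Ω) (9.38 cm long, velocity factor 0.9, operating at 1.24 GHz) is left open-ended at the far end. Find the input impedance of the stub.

λ = v/f = 0.9·c / 1.24 GHz = 0.218 m
βl = 2π·l/λ = 2π × 0.431 = 155°
tan(βl) = -0.465
For an open-ended stub, Z_in = −jZ_0·cot(βl) = −jZ_0/tan(βl)

Z_in ≈ +j108 Ω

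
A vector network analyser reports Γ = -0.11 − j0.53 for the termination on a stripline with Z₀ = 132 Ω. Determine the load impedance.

Z_L = Z_0·(1 + Γ)/(1 − Γ) = 132·(0.89 − j0.53)/(1.11 + j0.53)

Z_L ≈ 61.7 − j92.5 Ω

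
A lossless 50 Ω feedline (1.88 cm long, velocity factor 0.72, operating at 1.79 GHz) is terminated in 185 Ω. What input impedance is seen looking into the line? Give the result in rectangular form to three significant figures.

Z_in ≈ 19 − j30.2 Ω

λ = v/f = 0.72·c / 1.79 GHz = 0.121 m
βl = 2π·l/λ = 2π × 0.156 = 56.1°
tan(βl) = tan(56.1°) = 1.49
Z_in = Z_0·(Z_L + jZ_0·tanβl)/(Z_0 + jZ_L·tanβl)
     = 50·(185 + j74.4)/(50 + j275)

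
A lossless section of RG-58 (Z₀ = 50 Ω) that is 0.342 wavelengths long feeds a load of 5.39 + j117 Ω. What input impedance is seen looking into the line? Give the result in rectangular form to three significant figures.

βl = 2π × 0.342 = 123°
tan(βl) = tan(123°) = -1.53
Z_in = Z_0·(Z_L + jZ_0·tanβl)/(Z_0 + jZ_L·tanβl)
     = 50·(5.39 + j40.4)/(229 − j8.26)

Z_in ≈ 0.857 + j8.83 Ω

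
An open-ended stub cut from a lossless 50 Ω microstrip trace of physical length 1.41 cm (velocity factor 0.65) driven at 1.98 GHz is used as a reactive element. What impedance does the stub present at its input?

λ = v/f = 0.65·c / 1.98 GHz = 0.0985 m
βl = 2π·l/λ = 2π × 0.143 = 51.5°
tan(βl) = 1.26
For an open-ended stub, Z_in = −jZ_0·cot(βl) = −jZ_0/tan(βl)

Z_in ≈ −j39.7 Ω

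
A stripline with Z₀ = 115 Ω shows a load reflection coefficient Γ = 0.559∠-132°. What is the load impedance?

Z_L ≈ 38.4 − j46.4 Ω

Z_L = Z_0·(1 + Γ)/(1 − Γ) = 115·(0.626 − j0.415)/(1.37 + j0.415)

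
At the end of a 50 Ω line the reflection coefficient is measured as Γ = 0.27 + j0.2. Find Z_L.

Z_L ≈ 77.4 + j34.9 Ω

Z_L = Z_0·(1 + Γ)/(1 − Γ) = 50·(1.27 + j0.2)/(0.73 − j0.2)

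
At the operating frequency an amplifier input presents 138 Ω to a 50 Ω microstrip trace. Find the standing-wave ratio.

Γ = (138 − 50)/(138 + 50) = 0.468
VSWR = (1 + 0.468)/(1 − 0.468)

VSWR ≈ 2.76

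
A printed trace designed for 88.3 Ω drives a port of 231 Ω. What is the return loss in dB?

RL ≈ 7 dB

Γ = (231 − 88.3)/(231 + 88.3) = 0.447
RL = −20·log₁₀|Γ| = −20·log₁₀(0.447)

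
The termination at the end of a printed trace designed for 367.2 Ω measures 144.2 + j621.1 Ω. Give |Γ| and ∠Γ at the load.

Γ ≈ 0.82 ∠ 59.2°

Γ = (Z_L − Z_0)/(Z_L + Z_0) = (-223 + j621.1)/(511.4 + j621.1)
|Γ| = 660/805 = 0.82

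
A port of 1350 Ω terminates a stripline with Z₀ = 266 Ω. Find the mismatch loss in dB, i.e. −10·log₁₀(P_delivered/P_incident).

mismatch loss ≈ 2.6 dB

Γ = (1350 − 266)/(1350 + 266) = 0.671
|Γ|² = 0.45, so P_del/P_inc = 1 − |Γ|² = 0.55
ML = −10·log₁₀(1 − |Γ|²)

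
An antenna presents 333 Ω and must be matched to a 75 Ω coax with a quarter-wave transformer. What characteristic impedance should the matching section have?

Z_qwt ≈ 158 Ω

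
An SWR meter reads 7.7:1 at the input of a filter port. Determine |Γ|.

|Γ| ≈ 0.77

|Γ| = (S − 1)/(S + 1) = (7.7 − 1)/(7.7 + 1) = 6.7/8.7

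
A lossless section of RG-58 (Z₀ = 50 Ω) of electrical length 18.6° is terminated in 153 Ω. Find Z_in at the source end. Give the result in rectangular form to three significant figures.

Z_in ≈ 82.7 − j68.3 Ω

tan(βl) = tan(18.6°) = 0.337
Z_in = Z_0·(Z_L + jZ_0·tanβl)/(Z_0 + jZ_L·tanβl)
     = 50·(153 + j16.8)/(50 + j51.5)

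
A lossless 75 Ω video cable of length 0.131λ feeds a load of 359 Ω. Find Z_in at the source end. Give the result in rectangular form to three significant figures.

βl = 2π × 0.131 = 47.2°
tan(βl) = tan(47.2°) = 1.08
Z_in = Z_0·(Z_L + jZ_0·tanβl)/(Z_0 + jZ_L·tanβl)
     = 75·(359 + j80.9)/(75 + j387)

Z_in ≈ 28.1 − j64.1 Ω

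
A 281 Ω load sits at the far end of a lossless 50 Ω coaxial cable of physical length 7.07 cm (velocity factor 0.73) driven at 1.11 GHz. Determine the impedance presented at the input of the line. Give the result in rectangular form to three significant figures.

Z_in ≈ 14.4 + j38.4 Ω

λ = v/f = 0.73·c / 1.11 GHz = 0.197 m
βl = 2π·l/λ = 2π × 0.358 = 129°
tan(βl) = tan(129°) = -1.23
Z_in = Z_0·(Z_L + jZ_0·tanβl)/(Z_0 + jZ_L·tanβl)
     = 50·(281 − j61.7)/(50 − j347)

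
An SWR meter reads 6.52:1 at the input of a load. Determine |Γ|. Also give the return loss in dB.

|Γ| = (S − 1)/(S + 1) = (6.52 − 1)/(6.52 + 1) = 5.52/7.52
RL = −20·log₁₀|Γ| = −20·log₁₀(0.734)

|Γ| ≈ 0.734; return loss ≈ 2.69 dB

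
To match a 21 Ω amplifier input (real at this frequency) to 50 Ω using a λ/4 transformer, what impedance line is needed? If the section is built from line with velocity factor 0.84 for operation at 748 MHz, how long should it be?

Z_qwt = √(Z_0·R_L) = √(50 × 21) = √1050
λ = 0.84·c/f = 0.337 m, so l = λ/4 = 0.0842 m

Z_qwt ≈ 32.4 Ω; length ≈ 8.42 cm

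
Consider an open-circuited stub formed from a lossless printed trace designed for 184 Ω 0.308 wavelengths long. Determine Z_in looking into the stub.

Z_in ≈ +j70.2 Ω

βl = 2π × 0.308 = 111°
tan(βl) = -2.62
For an open-circuited stub, Z_in = −jZ_0·cot(βl) = −jZ_0/tan(βl)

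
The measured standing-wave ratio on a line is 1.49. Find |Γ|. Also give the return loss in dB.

|Γ| = (S − 1)/(S + 1) = (1.49 − 1)/(1.49 + 1) = 0.49/2.49
RL = −20·log₁₀|Γ| = −20·log₁₀(0.197)

|Γ| ≈ 0.197; return loss ≈ 14.1 dB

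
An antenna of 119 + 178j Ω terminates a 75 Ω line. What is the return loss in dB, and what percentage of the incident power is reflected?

Γ = (44 + j178)/(194 + j178), |Γ| = 0.696
RL = −20·log₁₀(0.696) = 3.14 dB
P_refl/P_inc = |Γ|² = 0.485

RL ≈ 3.14 dB; 48.5% of incident power reflected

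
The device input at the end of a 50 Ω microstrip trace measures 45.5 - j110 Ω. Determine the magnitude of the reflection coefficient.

|Γ| ≈ 0.756

Γ = (Z_L − Z_0)/(Z_L + Z_0) = (-4.5 − j110)/(95.5 − j110)
|Γ| = 110/146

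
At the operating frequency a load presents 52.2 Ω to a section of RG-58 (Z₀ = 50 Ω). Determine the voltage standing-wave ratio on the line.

VSWR ≈ 1.04

For a purely resistive load, VSWR = R_L/Z_0 or Z_0/R_L (whichever > 1) = 52.2/50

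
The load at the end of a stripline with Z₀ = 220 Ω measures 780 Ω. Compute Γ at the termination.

Γ = (Z_L − Z_0)/(Z_L + Z_0) = (780 − 220)/(780 + 220) = 560/1000

Γ = 0.56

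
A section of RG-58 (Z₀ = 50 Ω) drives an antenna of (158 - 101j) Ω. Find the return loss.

RL ≈ 3.88 dB

Γ = (108 − j101)/(208 − j101), |Γ| = 0.639
RL = −20·log₁₀|Γ| = −20·log₁₀(0.639)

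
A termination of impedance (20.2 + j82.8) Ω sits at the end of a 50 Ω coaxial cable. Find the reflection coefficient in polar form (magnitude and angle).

Γ ≈ 0.811 ∠ 60.1°

Γ = (Z_L − Z_0)/(Z_L + Z_0) = (-29.8 + j82.8)/(70.2 + j82.8)
|Γ| = 88/109 = 0.811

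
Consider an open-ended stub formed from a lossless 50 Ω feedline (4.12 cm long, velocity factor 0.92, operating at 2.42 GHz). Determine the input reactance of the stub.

λ = v/f = 0.92·c / 2.42 GHz = 0.114 m
βl = 2π·l/λ = 2π × 0.361 = 130°
tan(βl) = -1.19
For an open-ended stub, Z_in = −jZ_0·cot(βl) = −jZ_0/tan(βl)

X_in ≈ 42 Ω (inductive)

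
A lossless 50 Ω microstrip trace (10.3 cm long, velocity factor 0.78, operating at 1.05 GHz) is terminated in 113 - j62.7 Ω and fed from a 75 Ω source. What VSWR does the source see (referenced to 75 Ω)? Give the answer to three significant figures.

VSWR ≈ 2.05

λ = v/f = 0.78·c / 1.05 GHz = 0.223 m
βl = 2π·l/λ = 2π × 0.462 = 166°
tan(βl) = -0.242
Z_in = Z_0·(Z_L + jZ_0·tanβl)/(Z_0 + jZ_L·tanβl) = 153 + j12.5 Ω
Γ_s = (Z_in − Z_s)/(Z_in + Z_s) = (77.5 + j12.5)/(228 + j12.5), |Γ_s| = 0.345
VSWR = (1 + |Γ_s|)/(1 − |Γ_s|)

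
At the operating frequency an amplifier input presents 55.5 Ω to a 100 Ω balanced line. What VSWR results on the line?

VSWR ≈ 1.8

Γ = (55.5 − 100)/(55.5 + 100) = -0.286
VSWR = (1 + 0.286)/(1 − 0.286)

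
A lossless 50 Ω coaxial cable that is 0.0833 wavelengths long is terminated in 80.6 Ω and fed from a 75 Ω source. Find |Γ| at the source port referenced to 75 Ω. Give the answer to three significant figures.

|Γ| ≈ 0.224

βl = 2π × 0.0833 = 30°
tan(βl) = 0.577
Z_in = Z_0·(Z_L + jZ_0·tanβl)/(Z_0 + jZ_L·tanβl) = 57.6 − j24.7 Ω
Γ_s = (Z_in − Z_s)/(Z_in + Z_s) = (-17.4 − j24.7)/(133 − j24.7), |Γ_s| = 0.224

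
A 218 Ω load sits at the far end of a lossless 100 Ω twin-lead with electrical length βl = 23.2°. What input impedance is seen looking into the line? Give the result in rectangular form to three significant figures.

Z_in ≈ 138 − j85.9 Ω

tan(βl) = tan(23.2°) = 0.429
Z_in = Z_0·(Z_L + jZ_0·tanβl)/(Z_0 + jZ_L·tanβl)
     = 100·(218 + j42.9)/(100 + j93.4)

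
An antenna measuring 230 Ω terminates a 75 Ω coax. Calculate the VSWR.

Γ = (230 − 75)/(230 + 75) = 0.508
VSWR = (1 + 0.508)/(1 − 0.508)

VSWR ≈ 3.07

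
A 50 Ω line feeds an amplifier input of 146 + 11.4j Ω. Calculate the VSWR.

VSWR ≈ 2.94

Γ = (Z_L − Z_0)/(Z_L + Z_0) = (96 + j11.4)/(196 + j11.4)
|Γ| = 96.7/196 = 0.492
VSWR = (1 + |Γ|)/(1 − |Γ|) = 1.49/0.508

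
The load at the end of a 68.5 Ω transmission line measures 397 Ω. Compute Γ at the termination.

Γ = (Z_L − Z_0)/(Z_L + Z_0) = (397 − 68.5)/(397 + 68.5) = 328.5/465.5

Γ = 0.706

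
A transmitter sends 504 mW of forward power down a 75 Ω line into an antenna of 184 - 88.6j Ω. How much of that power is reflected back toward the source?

|Γ| = |(109 − j88.6)/(259 − j88.6)| = 0.513
|Γ|² = 0.263
P_refl = |Γ|²·P_inc = 133 mW, P_del = (1 − |Γ|²)·P_inc = 371 mW

P_reflected ≈ 133 mW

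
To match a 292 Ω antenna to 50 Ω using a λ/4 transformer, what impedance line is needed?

Z_qwt = √(Z_0·R_L) = √(50 × 292) = √14600

Z_qwt ≈ 121 Ω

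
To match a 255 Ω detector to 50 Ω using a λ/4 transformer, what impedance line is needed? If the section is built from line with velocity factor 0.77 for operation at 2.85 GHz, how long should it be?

Z_qwt = √(Z_0·R_L) = √(50 × 255) = √12750
λ = 0.77·c/f = 0.0811 m, so l = λ/4 = 0.0203 m

Z_qwt ≈ 113 Ω; length ≈ 2.03 cm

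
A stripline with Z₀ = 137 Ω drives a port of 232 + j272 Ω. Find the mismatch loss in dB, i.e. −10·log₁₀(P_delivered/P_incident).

Γ = (95 + j272)/(369 + j272), |Γ| = 0.628
|Γ|² = 0.395, so P_del/P_inc = 1 − |Γ|² = 0.605
ML = −10·log₁₀(1 − |Γ|²)

mismatch loss ≈ 2.18 dB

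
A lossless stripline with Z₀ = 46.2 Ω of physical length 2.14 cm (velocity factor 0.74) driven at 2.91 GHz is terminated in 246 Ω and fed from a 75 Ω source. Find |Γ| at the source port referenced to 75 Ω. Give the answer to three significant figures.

λ = v/f = 0.74·c / 2.91 GHz = 0.0763 m
βl = 2π·l/λ = 2π × 0.281 = 101°
tan(βl) = -5.15
Z_in = Z_0·(Z_L + jZ_0·tanβl)/(Z_0 + jZ_L·tanβl) = 8.99 + j8.64 Ω
Γ_s = (Z_in − Z_s)/(Z_in + Z_s) = (-66 + j8.64)/(84 + j8.64), |Γ_s| = 0.788

|Γ| ≈ 0.788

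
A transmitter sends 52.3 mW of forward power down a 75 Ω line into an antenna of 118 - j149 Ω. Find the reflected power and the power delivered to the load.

P_reflected ≈ 21.2 mW; P_delivered ≈ 31.1 mW

|Γ| = |(43 − j149)/(193 − j149)| = 0.636
|Γ|² = 0.405
P_refl = |Γ|²·P_inc = 21.2 mW, P_del = (1 − |Γ|²)·P_inc = 31.1 mW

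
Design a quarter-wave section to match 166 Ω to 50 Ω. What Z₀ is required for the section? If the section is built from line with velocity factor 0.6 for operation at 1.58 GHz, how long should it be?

Z_qwt ≈ 91.1 Ω; length ≈ 2.85 cm

Z_qwt = √(Z_0·R_L) = √(50 × 166) = √8300
λ = 0.6·c/f = 0.114 m, so l = λ/4 = 0.0285 m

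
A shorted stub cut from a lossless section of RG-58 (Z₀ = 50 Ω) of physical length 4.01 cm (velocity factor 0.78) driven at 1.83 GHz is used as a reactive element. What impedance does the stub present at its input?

λ = v/f = 0.78·c / 1.83 GHz = 0.128 m
βl = 2π·l/λ = 2π × 0.314 = 113°
tan(βl) = -2.37
For a shorted stub, Z_in = jZ_0·tan(βl)

Z_in ≈ −j118 Ω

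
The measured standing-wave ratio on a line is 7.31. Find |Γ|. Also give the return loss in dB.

|Γ| ≈ 0.759; return loss ≈ 2.39 dB

|Γ| = (S − 1)/(S + 1) = (7.31 − 1)/(7.31 + 1) = 6.31/8.31
RL = −20·log₁₀|Γ| = −20·log₁₀(0.759)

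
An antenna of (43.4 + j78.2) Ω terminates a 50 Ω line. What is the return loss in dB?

Γ = (-6.6 + j78.2)/(93.4 + j78.2), |Γ| = 0.644
RL = −20·log₁₀|Γ| = −20·log₁₀(0.644)

RL ≈ 3.82 dB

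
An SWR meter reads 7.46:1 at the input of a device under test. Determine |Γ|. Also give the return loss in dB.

|Γ| = (S − 1)/(S + 1) = (7.46 − 1)/(7.46 + 1) = 6.46/8.46
RL = −20·log₁₀|Γ| = −20·log₁₀(0.764)

|Γ| ≈ 0.764; return loss ≈ 2.34 dB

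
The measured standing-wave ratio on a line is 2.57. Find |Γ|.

|Γ| ≈ 0.44

|Γ| = (S − 1)/(S + 1) = (2.57 − 1)/(2.57 + 1) = 1.57/3.57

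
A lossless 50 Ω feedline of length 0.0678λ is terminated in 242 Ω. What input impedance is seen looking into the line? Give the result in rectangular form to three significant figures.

βl = 2π × 0.0678 = 24.4°
tan(βl) = tan(24.4°) = 0.454
Z_in = Z_0·(Z_L + jZ_0·tanβl)/(Z_0 + jZ_L·tanβl)
     = 50·(242 + j22.7)/(50 + j110)

Z_in ≈ 50.1 − j87.4 Ω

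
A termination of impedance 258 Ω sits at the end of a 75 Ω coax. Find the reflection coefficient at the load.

Γ = (Z_L − Z_0)/(Z_L + Z_0) = (258 − 75)/(258 + 75) = 183/333

Γ = 0.55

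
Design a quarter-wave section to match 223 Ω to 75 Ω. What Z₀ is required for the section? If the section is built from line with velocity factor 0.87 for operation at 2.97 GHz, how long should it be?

Z_qwt = √(Z_0·R_L) = √(75 × 223) = √16720
λ = 0.87·c/f = 0.0879 m, so l = λ/4 = 0.022 m

Z_qwt ≈ 129 Ω; length ≈ 2.2 cm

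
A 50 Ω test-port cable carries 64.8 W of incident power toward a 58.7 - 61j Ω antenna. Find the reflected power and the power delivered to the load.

|Γ| = |(8.7 − j61)/(108.7 − j61)| = 0.494
|Γ|² = 0.244
P_refl = |Γ|²·P_inc = 15.8 W, P_del = (1 − |Γ|²)·P_inc = 49 W

P_reflected ≈ 15.8 W; P_delivered ≈ 49 W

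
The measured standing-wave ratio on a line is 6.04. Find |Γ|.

|Γ| = (S − 1)/(S + 1) = (6.04 − 1)/(6.04 + 1) = 5.04/7.04

|Γ| ≈ 0.716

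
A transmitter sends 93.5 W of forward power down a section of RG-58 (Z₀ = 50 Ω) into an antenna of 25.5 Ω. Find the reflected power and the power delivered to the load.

Γ = (25.5 − 50)/(25.5 + 50) = -0.325
|Γ|² = 0.105
P_refl = |Γ|²·P_inc = 9.85 W, P_del = (1 − |Γ|²)·P_inc = 83.7 W

P_reflected ≈ 9.85 W; P_delivered ≈ 83.7 W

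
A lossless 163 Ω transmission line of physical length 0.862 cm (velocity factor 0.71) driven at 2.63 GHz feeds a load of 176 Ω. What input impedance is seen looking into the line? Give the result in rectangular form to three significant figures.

λ = v/f = 0.71·c / 2.63 GHz = 0.081 m
βl = 2π·l/λ = 2π × 0.106 = 38.3°
tan(βl) = tan(38.3°) = 0.79
Z_in = Z_0·(Z_L + jZ_0·tanβl)/(Z_0 + jZ_L·tanβl)
     = 163·(176 + j129)/(163 + j139)

Z_in ≈ 165 − j12.4 Ω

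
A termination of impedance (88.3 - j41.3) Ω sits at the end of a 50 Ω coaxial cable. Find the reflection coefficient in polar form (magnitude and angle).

Γ = (Z_L − Z_0)/(Z_L + Z_0) = (38.3 − j41.3)/(138.3 − j41.3)
|Γ| = 56.3/144 = 0.39

Γ ≈ 0.39 ∠ -30.5°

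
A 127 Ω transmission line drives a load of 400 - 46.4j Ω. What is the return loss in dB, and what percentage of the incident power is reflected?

RL ≈ 5.62 dB; 27.4% of incident power reflected

Γ = (273 − j46.4)/(527 − j46.4), |Γ| = 0.523
RL = −20·log₁₀(0.523) = 5.62 dB
P_refl/P_inc = |Γ|² = 0.274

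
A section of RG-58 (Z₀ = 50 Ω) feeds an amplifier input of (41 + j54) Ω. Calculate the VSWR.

VSWR ≈ 3.14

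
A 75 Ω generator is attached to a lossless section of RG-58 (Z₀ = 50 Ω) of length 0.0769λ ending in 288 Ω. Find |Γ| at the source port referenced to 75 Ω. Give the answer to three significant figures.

βl = 2π × 0.0769 = 27.7°
tan(βl) = 0.525
Z_in = Z_0·(Z_L + jZ_0·tanβl)/(Z_0 + jZ_L·tanβl) = 36.2 − j83.3 Ω
Γ_s = (Z_in − Z_s)/(Z_in + Z_s) = (-38.8 − j83.3)/(111 − j83.3), |Γ_s| = 0.661

|Γ| ≈ 0.661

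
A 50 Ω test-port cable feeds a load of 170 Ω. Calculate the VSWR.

VSWR ≈ 3.4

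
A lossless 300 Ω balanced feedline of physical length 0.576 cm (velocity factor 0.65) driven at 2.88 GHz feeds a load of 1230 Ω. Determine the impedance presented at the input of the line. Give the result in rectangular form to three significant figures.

λ = v/f = 0.65·c / 2.88 GHz = 0.0677 m
βl = 2π·l/λ = 2π × 0.0851 = 30.6°
tan(βl) = tan(30.6°) = 0.592
Z_in = Z_0·(Z_L + jZ_0·tanβl)/(Z_0 + jZ_L·tanβl)
     = 300·(1230 + j178)/(300 + j728)

Z_in ≈ 241 − j407 Ω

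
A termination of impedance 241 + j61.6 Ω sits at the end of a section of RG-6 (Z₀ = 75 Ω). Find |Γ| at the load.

|Γ| ≈ 0.55

Γ = (Z_L − Z_0)/(Z_L + Z_0) = (166 + j61.6)/(316 + j61.6)
|Γ| = 177/322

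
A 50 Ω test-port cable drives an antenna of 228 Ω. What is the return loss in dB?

Γ = (228 − 50)/(228 + 50) = 0.64
RL = −20·log₁₀|Γ| = −20·log₁₀(0.64)

RL ≈ 3.87 dB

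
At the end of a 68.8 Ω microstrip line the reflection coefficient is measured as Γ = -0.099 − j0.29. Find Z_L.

Z_L ≈ 48.3 − j30.9 Ω

Z_L = Z_0·(1 + Γ)/(1 − Γ) = 68.8·(0.901 − j0.29)/(1.1 + j0.29)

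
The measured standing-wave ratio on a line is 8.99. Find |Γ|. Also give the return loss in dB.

|Γ| = (S − 1)/(S + 1) = (8.99 − 1)/(8.99 + 1) = 7.99/9.99
RL = −20·log₁₀|Γ| = −20·log₁₀(0.8)

|Γ| ≈ 0.8; return loss ≈ 1.94 dB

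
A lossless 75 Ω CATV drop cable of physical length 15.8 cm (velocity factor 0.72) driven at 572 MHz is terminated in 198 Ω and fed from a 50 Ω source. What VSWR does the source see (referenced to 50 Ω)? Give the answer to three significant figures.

λ = v/f = 0.72·c / 572 MHz = 0.378 m
βl = 2π·l/λ = 2π × 0.418 = 151°
tan(βl) = -0.563
Z_in = Z_0·(Z_L + jZ_0·tanβl)/(Z_0 + jZ_L·tanβl) = 81.3 + j78.6 Ω
Γ_s = (Z_in − Z_s)/(Z_in + Z_s) = (31.3 + j78.6)/(131 + j78.6), |Γ_s| = 0.553
VSWR = (1 + |Γ_s|)/(1 − |Γ_s|)

VSWR ≈ 3.47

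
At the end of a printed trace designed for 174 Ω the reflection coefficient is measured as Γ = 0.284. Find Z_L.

Z_L ≈ 312 Ω

Z_L = Z_0·(1 + Γ)/(1 − Γ) = 174·(1.28)/(0.716)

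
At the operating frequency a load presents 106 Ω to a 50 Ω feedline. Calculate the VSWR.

For a purely resistive load, VSWR = R_L/Z_0 or Z_0/R_L (whichever > 1) = 106/50

VSWR ≈ 2.12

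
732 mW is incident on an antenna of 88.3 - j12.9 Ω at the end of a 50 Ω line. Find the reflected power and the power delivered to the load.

P_reflected ≈ 62 mW; P_delivered ≈ 670 mW

|Γ| = |(38.3 − j12.9)/(138.3 − j12.9)| = 0.291
|Γ|² = 0.0847
P_refl = |Γ|²·P_inc = 62 mW, P_del = (1 − |Γ|²)·P_inc = 670 mW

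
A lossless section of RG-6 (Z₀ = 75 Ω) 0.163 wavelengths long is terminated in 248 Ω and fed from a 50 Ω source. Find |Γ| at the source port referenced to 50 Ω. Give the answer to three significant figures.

βl = 2π × 0.163 = 58.7°
tan(βl) = 1.64
Z_in = Z_0·(Z_L + jZ_0·tanβl)/(Z_0 + jZ_L·tanβl) = 30.1 − j40.1 Ω
Γ_s = (Z_in − Z_s)/(Z_in + Z_s) = (-19.9 − j40.1)/(80.1 − j40.1), |Γ_s| = 0.5

|Γ| ≈ 0.5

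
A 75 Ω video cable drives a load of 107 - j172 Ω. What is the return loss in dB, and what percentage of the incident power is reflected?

RL ≈ 3.11 dB; 48.8% of incident power reflected

Γ = (32 − j172)/(182 − j172), |Γ| = 0.699
RL = −20·log₁₀(0.699) = 3.11 dB
P_refl/P_inc = |Γ|² = 0.488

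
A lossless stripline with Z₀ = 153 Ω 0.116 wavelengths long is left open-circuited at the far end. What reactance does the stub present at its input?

βl = 2π × 0.116 = 41.8°
tan(βl) = 0.893
For an open-circuited stub, Z_in = −jZ_0·cot(βl) = −jZ_0/tan(βl)

X_in ≈ -171 Ω (capacitive)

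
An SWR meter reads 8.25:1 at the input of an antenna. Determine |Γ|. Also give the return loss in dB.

|Γ| = (S − 1)/(S + 1) = (8.25 − 1)/(8.25 + 1) = 7.25/9.25
RL = −20·log₁₀|Γ| = −20·log₁₀(0.784)

|Γ| ≈ 0.784; return loss ≈ 2.12 dB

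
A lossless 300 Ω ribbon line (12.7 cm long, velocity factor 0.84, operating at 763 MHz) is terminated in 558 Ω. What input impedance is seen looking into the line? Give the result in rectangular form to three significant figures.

λ = v/f = 0.84·c / 763 MHz = 0.33 m
βl = 2π·l/λ = 2π × 0.385 = 138°
tan(βl) = tan(138°) = -0.887
Z_in = Z_0·(Z_L + jZ_0·tanβl)/(Z_0 + jZ_L·tanβl)
     = 300·(558 − j266)/(300 − j495)

Z_in ≈ 268 + j176 Ω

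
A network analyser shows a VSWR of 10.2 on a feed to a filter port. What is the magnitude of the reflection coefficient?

|Γ| = (S − 1)/(S + 1) = (10.2 − 1)/(10.2 + 1) = 9.2/11.2

|Γ| ≈ 0.821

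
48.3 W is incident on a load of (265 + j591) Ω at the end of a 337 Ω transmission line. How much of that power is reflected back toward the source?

P_reflected ≈ 24.1 W

|Γ| = |(-72 + j591)/(602 + j591)| = 0.706
|Γ|² = 0.498
P_refl = |Γ|²·P_inc = 24.1 W, P_del = (1 − |Γ|²)·P_inc = 24.2 W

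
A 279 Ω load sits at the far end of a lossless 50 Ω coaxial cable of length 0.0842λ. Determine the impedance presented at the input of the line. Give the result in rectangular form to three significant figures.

Z_in ≈ 32.2 − j75.7 Ω

βl = 2π × 0.0842 = 30.3°
tan(βl) = tan(30.3°) = 0.585
Z_in = Z_0·(Z_L + jZ_0·tanβl)/(Z_0 + jZ_L·tanβl)
     = 50·(279 + j29.2)/(50 + j163)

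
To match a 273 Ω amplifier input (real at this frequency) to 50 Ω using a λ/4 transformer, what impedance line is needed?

Z_qwt = √(Z_0·R_L) = √(50 × 273) = √13650

Z_qwt ≈ 117 Ω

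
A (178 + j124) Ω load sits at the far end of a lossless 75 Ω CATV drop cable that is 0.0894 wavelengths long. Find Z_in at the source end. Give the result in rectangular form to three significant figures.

Z_in ≈ 111 − j122 Ω

βl = 2π × 0.0894 = 32.2°
tan(βl) = tan(32.2°) = 0.629
Z_in = Z_0·(Z_L + jZ_0·tanβl)/(Z_0 + jZ_L·tanβl)
     = 75·(178 + j171)/(-3.04 + j112)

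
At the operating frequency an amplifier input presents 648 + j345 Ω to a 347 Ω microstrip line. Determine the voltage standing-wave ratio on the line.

VSWR ≈ 2.54

Γ = (Z_L − Z_0)/(Z_L + Z_0) = (301 + j345)/(995 + j345)
|Γ| = 458/1050 = 0.435
VSWR = (1 + |Γ|)/(1 − |Γ|) = 1.43/0.565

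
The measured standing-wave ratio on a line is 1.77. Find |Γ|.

|Γ| ≈ 0.278

|Γ| = (S − 1)/(S + 1) = (1.77 − 1)/(1.77 + 1) = 0.77/2.77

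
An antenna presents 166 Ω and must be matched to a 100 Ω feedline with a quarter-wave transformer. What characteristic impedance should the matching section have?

Z_qwt = √(Z_0·R_L) = √(100 × 166) = √16600

Z_qwt ≈ 129 Ω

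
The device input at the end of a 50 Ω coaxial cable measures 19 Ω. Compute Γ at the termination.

Γ = (Z_L − Z_0)/(Z_L + Z_0) = (19 − 50)/(19 + 50) = -31/69

Γ = -0.449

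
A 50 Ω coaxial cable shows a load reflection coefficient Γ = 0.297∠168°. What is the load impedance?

Z_L ≈ 27.3 + j3.7 Ω

Z_L = Z_0·(1 + Γ)/(1 − Γ) = 50·(0.709 + j0.0617)/(1.29 − j0.0617)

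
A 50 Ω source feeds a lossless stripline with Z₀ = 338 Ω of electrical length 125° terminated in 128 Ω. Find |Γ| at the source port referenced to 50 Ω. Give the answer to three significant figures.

|Γ| ≈ 0.856

tan(βl) = -1.43
Z_in = Z_0·(Z_L + jZ_0·tanβl)/(Z_0 + jZ_L·tanβl) = 301 − j320 Ω
Γ_s = (Z_in − Z_s)/(Z_in + Z_s) = (251 − j320)/(351 − j320), |Γ_s| = 0.856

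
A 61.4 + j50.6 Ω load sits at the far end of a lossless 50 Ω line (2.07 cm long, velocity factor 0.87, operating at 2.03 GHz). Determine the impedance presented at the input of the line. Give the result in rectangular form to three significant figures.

Z_in ≈ 51.6 − j47.5 Ω

λ = v/f = 0.87·c / 2.03 GHz = 0.129 m
βl = 2π·l/λ = 2π × 0.161 = 58°
tan(βl) = tan(58°) = 1.6
Z_in = Z_0·(Z_L + jZ_0·tanβl)/(Z_0 + jZ_L·tanβl)
     = 50·(61.4 + j130)/(-30.9 + j98.1)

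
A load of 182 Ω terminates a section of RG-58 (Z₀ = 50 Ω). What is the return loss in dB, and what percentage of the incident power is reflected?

Γ = (182 − 50)/(182 + 50) = 0.569
RL = −20·log₁₀(0.569) = 4.9 dB
P_refl/P_inc = |Γ|² = 0.324

RL ≈ 4.9 dB; 32.4% of incident power reflected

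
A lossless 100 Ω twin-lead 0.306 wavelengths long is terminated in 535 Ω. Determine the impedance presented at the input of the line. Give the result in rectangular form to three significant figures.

βl = 2π × 0.306 = 110°
tan(βl) = tan(110°) = -2.72
Z_in = Z_0·(Z_L + jZ_0·tanβl)/(Z_0 + jZ_L·tanβl)
     = 100·(535 − j272)/(100 − j1460)

Z_in ≈ 21.1 + j35.3 Ω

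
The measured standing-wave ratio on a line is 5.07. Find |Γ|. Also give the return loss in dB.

|Γ| ≈ 0.671; return loss ≈ 3.47 dB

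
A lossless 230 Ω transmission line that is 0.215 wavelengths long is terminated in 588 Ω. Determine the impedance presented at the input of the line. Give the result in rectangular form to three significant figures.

Z_in ≈ 93.7 − j43.2 Ω

βl = 2π × 0.215 = 77.4°
tan(βl) = tan(77.4°) = 4.47
Z_in = Z_0·(Z_L + jZ_0·tanβl)/(Z_0 + jZ_L·tanβl)
     = 230·(588 + j1030)/(230 + j2630)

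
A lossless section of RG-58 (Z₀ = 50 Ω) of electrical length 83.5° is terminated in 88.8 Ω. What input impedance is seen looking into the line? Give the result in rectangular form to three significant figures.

tan(βl) = tan(83.5°) = 8.78
Z_in = Z_0·(Z_L + jZ_0·tanβl)/(Z_0 + jZ_L·tanβl)
     = 50·(88.8 + j439)/(50 + j779)

Z_in ≈ 28.4 − j3.87 Ω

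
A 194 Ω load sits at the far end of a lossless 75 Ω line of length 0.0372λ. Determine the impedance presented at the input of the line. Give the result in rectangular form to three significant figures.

βl = 2π × 0.0372 = 13.4°
tan(βl) = tan(13.4°) = 0.238
Z_in = Z_0·(Z_L + jZ_0·tanβl)/(Z_0 + jZ_L·tanβl)
     = 75·(194 + j17.9)/(75 + j46.2)

Z_in ≈ 149 − j73.7 Ω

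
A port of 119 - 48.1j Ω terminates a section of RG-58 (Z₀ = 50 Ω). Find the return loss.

RL ≈ 6.4 dB

Γ = (69 − j48.1)/(169 − j48.1), |Γ| = 0.479
RL = −20·log₁₀|Γ| = −20·log₁₀(0.479)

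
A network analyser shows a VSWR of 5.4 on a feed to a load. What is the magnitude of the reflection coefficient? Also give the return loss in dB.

|Γ| ≈ 0.688; return loss ≈ 3.25 dB

|Γ| = (S − 1)/(S + 1) = (5.4 − 1)/(5.4 + 1) = 4.4/6.4
RL = −20·log₁₀|Γ| = −20·log₁₀(0.688)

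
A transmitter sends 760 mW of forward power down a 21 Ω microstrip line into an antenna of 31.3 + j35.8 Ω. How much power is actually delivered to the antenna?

|Γ| = |(10.3 + j35.8)/(52.3 + j35.8)| = 0.588
|Γ|² = 0.345
P_refl = |Γ|²·P_inc = 263 mW, P_del = (1 − |Γ|²)·P_inc = 497 mW

P_delivered ≈ 497 mW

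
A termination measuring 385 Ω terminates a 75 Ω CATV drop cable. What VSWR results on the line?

Γ = (385 − 75)/(385 + 75) = 0.674
VSWR = (1 + 0.674)/(1 − 0.674)

VSWR ≈ 5.13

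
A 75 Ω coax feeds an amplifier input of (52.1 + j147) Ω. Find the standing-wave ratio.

VSWR ≈ 7.53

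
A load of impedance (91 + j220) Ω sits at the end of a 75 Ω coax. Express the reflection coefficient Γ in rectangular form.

Γ ≈ 0.672 + j0.434

Γ = (Z_L − Z_0)/(Z_L + Z_0) = (16 + j220)/(166 + j220)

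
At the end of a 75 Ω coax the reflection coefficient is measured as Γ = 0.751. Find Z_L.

Z_L ≈ 527 Ω

Z_L = Z_0·(1 + Γ)/(1 − Γ) = 75·(1.75)/(0.249)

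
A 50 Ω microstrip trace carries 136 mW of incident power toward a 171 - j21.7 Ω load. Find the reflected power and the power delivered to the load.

P_reflected ≈ 41.7 mW; P_delivered ≈ 94.3 mW

|Γ| = |(121 − j21.7)/(221 − j21.7)| = 0.554
|Γ|² = 0.306
P_refl = |Γ|²·P_inc = 41.7 mW, P_del = (1 − |Γ|²)·P_inc = 94.3 mW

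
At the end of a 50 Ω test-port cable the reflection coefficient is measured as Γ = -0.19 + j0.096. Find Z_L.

Z_L ≈ 33.5 + j6.74 Ω

Z_L = Z_0·(1 + Γ)/(1 − Γ) = 50·(0.81 + j0.096)/(1.19 − j0.096)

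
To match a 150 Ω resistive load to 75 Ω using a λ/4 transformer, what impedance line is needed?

Z_qwt ≈ 106 Ω

Z_qwt = √(Z_0·R_L) = √(75 × 150) = √11250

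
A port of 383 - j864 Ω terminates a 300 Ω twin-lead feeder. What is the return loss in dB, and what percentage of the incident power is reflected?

RL ≈ 2.07 dB; 62.1% of incident power reflected

Γ = (83 − j864)/(683 − j864), |Γ| = 0.788
RL = −20·log₁₀(0.788) = 2.07 dB
P_refl/P_inc = |Γ|² = 0.621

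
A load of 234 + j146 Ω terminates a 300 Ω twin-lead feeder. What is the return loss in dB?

RL ≈ 10.8 dB

Γ = (-66 + j146)/(534 + j146), |Γ| = 0.289
RL = −20·log₁₀|Γ| = −20·log₁₀(0.289)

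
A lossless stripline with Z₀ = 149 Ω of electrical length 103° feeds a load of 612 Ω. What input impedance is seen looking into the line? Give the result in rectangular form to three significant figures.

Z_in ≈ 38.1 + j32.3 Ω

tan(βl) = tan(103°) = -4.33
Z_in = Z_0·(Z_L + jZ_0·tanβl)/(Z_0 + jZ_L·tanβl)
     = 149·(612 − j645)/(149 − j2650)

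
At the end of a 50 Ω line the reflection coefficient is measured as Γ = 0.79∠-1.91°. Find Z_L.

Z_L = Z_0·(1 + Γ)/(1 − Γ) = 50·(1.79 − j0.0263)/(0.21 + j0.0263)

Z_L ≈ 418 − j58.5 Ω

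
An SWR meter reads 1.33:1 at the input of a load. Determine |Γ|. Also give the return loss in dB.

|Γ| ≈ 0.142; return loss ≈ 17 dB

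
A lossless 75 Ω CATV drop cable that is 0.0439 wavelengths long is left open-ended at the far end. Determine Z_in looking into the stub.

βl = 2π × 0.0439 = 15.8°
tan(βl) = 0.283
For an open-ended stub, Z_in = −jZ_0·cot(βl) = −jZ_0/tan(βl)

Z_in ≈ −j265 Ω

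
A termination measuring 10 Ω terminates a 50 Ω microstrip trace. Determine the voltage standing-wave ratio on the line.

Γ = (10 − 50)/(10 + 50) = -0.667
VSWR = (1 + 0.667)/(1 − 0.667)

VSWR ≈ 5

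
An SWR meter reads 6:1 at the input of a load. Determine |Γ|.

|Γ| ≈ 0.714

|Γ| = (S − 1)/(S + 1) = (6 − 1)/(6 + 1) = 5/7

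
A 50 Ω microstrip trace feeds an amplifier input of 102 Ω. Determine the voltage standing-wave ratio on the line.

VSWR ≈ 2.04

Γ = (102 − 50)/(102 + 50) = 0.342
VSWR = (1 + 0.342)/(1 − 0.342)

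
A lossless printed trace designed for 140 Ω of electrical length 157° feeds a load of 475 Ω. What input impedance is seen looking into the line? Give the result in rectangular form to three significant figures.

Z_in ≈ 182 + j203 Ω

tan(βl) = tan(157°) = -0.424
Z_in = Z_0·(Z_L + jZ_0·tanβl)/(Z_0 + jZ_L·tanβl)
     = 140·(475 − j59.4)/(140 − j202)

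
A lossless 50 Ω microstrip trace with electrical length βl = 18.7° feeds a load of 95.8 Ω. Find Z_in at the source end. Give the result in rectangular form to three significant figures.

tan(βl) = tan(18.7°) = 0.338
Z_in = Z_0·(Z_L + jZ_0·tanβl)/(Z_0 + jZ_L·tanβl)
     = 50·(95.8 + j16.9)/(50 + j32.4)

Z_in ≈ 75.2 − j31.8 Ω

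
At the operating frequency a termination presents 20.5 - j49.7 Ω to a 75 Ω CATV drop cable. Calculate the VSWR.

Γ = (Z_L − Z_0)/(Z_L + Z_0) = (-54.5 − j49.7)/(95.5 − j49.7)
|Γ| = 73.8/108 = 0.685
VSWR = (1 + |Γ|)/(1 − |Γ|) = 1.69/0.315

VSWR ≈ 5.35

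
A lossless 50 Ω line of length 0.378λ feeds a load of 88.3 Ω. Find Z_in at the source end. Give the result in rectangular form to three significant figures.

Z_in ≈ 43.7 + j26.2 Ω

βl = 2π × 0.378 = 136°
tan(βl) = tan(136°) = -0.963
Z_in = Z_0·(Z_L + jZ_0·tanβl)/(Z_0 + jZ_L·tanβl)
     = 50·(88.3 − j48.1)/(50 − j85)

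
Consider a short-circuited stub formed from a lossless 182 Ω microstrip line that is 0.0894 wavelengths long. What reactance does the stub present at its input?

X_in ≈ 115 Ω (inductive)

βl = 2π × 0.0894 = 32.2°
tan(βl) = 0.629
For a short-circuited stub, Z_in = jZ_0·tan(βl)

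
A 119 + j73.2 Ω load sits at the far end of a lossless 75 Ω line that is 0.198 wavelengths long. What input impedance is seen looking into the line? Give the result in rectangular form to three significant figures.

βl = 2π × 0.198 = 71.3°
tan(βl) = tan(71.3°) = 2.95
Z_in = Z_0·(Z_L + jZ_0·tanβl)/(Z_0 + jZ_L·tanβl)
     = 75·(119 + j295)/(-141 + j351)

Z_in ≈ 45.4 − j43.6 Ω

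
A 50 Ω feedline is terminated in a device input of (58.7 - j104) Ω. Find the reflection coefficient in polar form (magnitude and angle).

Γ = (Z_L − Z_0)/(Z_L + Z_0) = (8.7 − j104)/(108.7 − j104)
|Γ| = 104/150 = 0.694

Γ ≈ 0.694 ∠ -41.5°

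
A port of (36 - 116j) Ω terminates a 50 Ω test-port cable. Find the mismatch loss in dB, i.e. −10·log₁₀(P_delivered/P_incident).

Γ = (-14 − j116)/(86 − j116), |Γ| = 0.809
|Γ|² = 0.655, so P_del/P_inc = 1 − |Γ|² = 0.345
ML = −10·log₁₀(1 − |Γ|²)

mismatch loss ≈ 4.62 dB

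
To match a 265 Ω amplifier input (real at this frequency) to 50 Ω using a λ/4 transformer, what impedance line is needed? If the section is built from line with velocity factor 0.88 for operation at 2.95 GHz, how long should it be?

Z_qwt = √(Z_0·R_L) = √(50 × 265) = √13250
λ = 0.88·c/f = 0.0895 m, so l = λ/4 = 0.0224 m

Z_qwt ≈ 115 Ω; length ≈ 2.24 cm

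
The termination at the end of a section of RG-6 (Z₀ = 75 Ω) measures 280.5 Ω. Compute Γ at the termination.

Γ = 0.578

Γ = (Z_L − Z_0)/(Z_L + Z_0) = (280.5 − 75)/(280.5 + 75) = 205.5/355.5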